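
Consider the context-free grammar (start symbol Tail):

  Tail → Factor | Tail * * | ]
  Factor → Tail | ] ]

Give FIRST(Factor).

From Factor → Tail: add FIRST(Tail) = { ] }.
Factor → ] ] contributes {]}.
Union: FIRST(Factor) = { ] }.

{ ] }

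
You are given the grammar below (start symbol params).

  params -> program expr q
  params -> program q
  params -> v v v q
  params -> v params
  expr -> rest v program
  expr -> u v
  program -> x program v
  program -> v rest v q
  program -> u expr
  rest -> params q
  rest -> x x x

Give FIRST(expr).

{ u, v, x }

From expr -> rest v program: add FIRST(rest) = { u, v, x }.
expr -> u v contributes {u}.
Union: FIRST(expr) = { u, v, x }.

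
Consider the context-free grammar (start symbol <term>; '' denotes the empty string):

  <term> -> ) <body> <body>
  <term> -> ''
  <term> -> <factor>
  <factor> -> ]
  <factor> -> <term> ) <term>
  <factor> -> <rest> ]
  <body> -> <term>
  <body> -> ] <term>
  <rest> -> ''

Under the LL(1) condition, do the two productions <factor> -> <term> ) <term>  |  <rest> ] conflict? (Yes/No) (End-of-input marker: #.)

Yes

FIRST(<term> ) <term>) = { ), ] } and FIRST(<rest> ]) = { ] }.
Both contain ], so the two alternatives are not disjoint — LL(1) conflict.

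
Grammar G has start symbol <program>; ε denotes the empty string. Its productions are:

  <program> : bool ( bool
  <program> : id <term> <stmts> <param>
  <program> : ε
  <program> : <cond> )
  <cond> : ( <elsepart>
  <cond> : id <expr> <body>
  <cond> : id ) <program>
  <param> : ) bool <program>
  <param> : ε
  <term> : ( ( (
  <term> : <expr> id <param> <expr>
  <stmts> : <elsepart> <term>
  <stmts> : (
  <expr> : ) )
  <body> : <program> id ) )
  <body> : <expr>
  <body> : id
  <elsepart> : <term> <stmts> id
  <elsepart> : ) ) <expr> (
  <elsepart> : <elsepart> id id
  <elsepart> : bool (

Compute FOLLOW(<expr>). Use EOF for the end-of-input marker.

In <cond> : id <expr> <body>: add FIRST(<body>) = { (, ), bool, id }.
In <term> : <expr> id <param> <expr>: add FIRST(id <param> <expr>) = { id }.
In <term> : <expr> id <param> <expr>: <expr> is at the end, add FOLLOW(<term>) = { EOF, (, ), bool, id }.
In <body> : <expr>: <expr> is at the end, add FOLLOW(<body>) = { ) }.
In <elsepart> : ) ) <expr> (: add FIRST(() = { ( }.
Union: FOLLOW(<expr>) = { EOF, (, ), bool, id }.

{ EOF, (, ), bool, id }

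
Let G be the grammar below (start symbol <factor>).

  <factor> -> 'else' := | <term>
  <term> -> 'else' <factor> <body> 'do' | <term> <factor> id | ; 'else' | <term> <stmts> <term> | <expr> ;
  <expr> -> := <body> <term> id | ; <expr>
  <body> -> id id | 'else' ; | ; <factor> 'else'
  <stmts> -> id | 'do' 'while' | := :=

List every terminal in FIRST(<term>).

{ 'else', :=, ; }

<term> -> 'else' <factor> <body> 'do' contributes {'else'}.
From <term> -> <term> <factor> id: add FIRST(<term>) = { 'else', :=, ; }.
<term> -> ; 'else' contributes {;}.
From <term> -> <term> <stmts> <term>: add FIRST(<term>) = { 'else', :=, ; }.
From <term> -> <expr> ;: add FIRST(<expr>) = { :=, ; }.
Union: FIRST(<term>) = { 'else', :=, ; }.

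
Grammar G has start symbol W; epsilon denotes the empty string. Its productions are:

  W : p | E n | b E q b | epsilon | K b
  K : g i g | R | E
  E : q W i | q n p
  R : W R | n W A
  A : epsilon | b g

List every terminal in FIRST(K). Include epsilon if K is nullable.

K : g i g contributes {g}.
From K : R: add FIRST(R) = { b, g, n, p, q }.
From K : E: add FIRST(E) = { q }.
Union: FIRST(K) = { b, g, n, p, q }.

{ b, g, n, p, q }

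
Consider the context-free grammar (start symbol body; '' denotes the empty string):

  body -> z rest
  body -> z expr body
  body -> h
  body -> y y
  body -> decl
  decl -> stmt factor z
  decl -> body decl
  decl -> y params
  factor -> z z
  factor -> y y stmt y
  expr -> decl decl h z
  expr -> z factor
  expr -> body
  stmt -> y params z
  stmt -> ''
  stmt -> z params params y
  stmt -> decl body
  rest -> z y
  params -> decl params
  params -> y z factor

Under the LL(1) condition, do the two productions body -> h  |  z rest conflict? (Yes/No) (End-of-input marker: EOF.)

No

FIRST(h) = { h } and FIRST(z rest) = { z }.
The FIRST sets are disjoint and neither alternative is nullable — no conflict.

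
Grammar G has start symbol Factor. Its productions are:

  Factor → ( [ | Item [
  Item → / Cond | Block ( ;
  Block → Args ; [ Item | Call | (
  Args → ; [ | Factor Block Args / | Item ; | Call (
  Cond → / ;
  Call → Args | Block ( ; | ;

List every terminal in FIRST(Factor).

{ (, /, ; }

Factor → ( [ contributes {(}.
From Factor → Item [: add FIRST(Item) = { (, /, ; }.
Union: FIRST(Factor) = { (, /, ; }.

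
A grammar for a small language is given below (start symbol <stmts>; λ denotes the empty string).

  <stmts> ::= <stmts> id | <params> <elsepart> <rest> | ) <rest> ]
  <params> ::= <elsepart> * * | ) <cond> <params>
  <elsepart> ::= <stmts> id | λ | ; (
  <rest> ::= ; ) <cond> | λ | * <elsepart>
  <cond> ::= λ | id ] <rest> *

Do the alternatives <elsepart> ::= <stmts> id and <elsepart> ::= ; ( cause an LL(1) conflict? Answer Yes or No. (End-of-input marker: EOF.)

FIRST(<stmts> id) = { ), *, ; } and FIRST(; () = { ; }.
Both contain ;, so the two alternatives are not disjoint — LL(1) conflict.

Yes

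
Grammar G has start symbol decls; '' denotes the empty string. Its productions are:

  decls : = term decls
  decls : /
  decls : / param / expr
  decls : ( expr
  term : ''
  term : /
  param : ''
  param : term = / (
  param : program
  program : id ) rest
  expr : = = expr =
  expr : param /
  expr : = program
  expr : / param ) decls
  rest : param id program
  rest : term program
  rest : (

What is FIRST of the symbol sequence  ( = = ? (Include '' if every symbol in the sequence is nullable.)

( is a terminal; add {(} and stop.

{ ( }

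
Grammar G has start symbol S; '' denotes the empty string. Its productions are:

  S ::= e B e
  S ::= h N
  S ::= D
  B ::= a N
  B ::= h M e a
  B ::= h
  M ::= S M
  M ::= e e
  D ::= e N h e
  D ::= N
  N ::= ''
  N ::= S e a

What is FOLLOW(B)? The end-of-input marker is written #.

In S ::= e B e: add FIRST(e) = { e }.
Union: FOLLOW(B) = { e }.

{ e }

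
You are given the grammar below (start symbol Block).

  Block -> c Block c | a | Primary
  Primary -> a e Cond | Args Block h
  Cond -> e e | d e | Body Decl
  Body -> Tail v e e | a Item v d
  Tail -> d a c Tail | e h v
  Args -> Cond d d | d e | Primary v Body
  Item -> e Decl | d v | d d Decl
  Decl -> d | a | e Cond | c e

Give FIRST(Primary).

{ a, d, e }

Primary -> a e Cond contributes {a}.
From Primary -> Args Block h: add FIRST(Args) = { a, d, e }.
Union: FIRST(Primary) = { a, d, e }.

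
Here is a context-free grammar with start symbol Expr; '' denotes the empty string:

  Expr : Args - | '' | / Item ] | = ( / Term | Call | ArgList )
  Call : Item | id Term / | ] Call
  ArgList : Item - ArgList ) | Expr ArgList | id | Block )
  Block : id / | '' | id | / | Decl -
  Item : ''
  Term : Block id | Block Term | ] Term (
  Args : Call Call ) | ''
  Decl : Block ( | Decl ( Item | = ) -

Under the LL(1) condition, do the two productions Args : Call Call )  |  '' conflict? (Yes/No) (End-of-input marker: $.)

No

FIRST(Call Call )) = { ), ], id } and FIRST('') = { '' }.
The second is nullable but FOLLOW(Args) = { - } is disjoint from FIRST of the first.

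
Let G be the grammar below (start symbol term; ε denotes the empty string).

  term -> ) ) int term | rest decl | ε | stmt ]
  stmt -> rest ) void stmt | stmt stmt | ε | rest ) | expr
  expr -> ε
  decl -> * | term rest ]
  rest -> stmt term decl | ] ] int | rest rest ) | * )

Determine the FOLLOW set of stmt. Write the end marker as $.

In term -> stmt ]: add FIRST(]) = { ] }.
In stmt -> rest ) void stmt: stmt is at the end, add FOLLOW(stmt) = { ), *, ] }.
In stmt -> stmt stmt: add FIRST(stmt)\{ε} = { ), *, ] }.
  Since stmt is nullable, also add FOLLOW(stmt) = { ), *, ] }.
In stmt -> stmt stmt: stmt is at the end, add FOLLOW(stmt) = { ), *, ] }.
In rest -> stmt term decl: add FIRST(term decl) = { ), *, ] }.
Union: FOLLOW(stmt) = { ), *, ] }.

{ ), *, ] }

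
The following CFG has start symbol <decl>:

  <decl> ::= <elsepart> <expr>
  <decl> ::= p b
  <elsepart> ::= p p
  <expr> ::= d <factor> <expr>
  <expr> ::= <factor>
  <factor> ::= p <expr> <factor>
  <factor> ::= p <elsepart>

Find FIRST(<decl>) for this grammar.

From <decl> ::= <elsepart> <expr>: add FIRST(<elsepart>) = { p }.
<decl> ::= p b contributes {p}.
Union: FIRST(<decl>) = { p }.

{ p }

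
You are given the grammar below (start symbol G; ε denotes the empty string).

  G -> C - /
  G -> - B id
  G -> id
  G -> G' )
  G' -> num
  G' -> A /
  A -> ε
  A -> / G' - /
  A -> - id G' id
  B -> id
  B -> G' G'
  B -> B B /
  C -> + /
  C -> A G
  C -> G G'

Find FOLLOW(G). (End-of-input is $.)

G is the start symbol, so $ ∈ FOLLOW(G).
In C -> A G: G is at the end, add FOLLOW(C) = { - }.
In C -> G G': add FIRST(G') = { -, /, num }.
Union: FOLLOW(G) = { $, -, /, num }.

{ $, -, /, num }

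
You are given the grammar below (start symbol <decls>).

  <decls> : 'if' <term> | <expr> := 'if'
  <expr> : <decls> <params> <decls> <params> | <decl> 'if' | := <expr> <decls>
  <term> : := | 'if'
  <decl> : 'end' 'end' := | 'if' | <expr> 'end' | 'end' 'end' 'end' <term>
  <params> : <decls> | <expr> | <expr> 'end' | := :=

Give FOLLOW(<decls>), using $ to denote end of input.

{ $, 'end', 'if', := }

<decls> is the start symbol, so $ ∈ FOLLOW(<decls>).
In <expr> : <decls> <params> <decls> <params>: add FIRST(<params> <decls> <params>) = { 'end', 'if', := }.
In <expr> : <decls> <params> <decls> <params>: add FIRST(<params>) = { 'end', 'if', := }.
In <expr> : := <expr> <decls>: <decls> is at the end, add FOLLOW(<expr>) = { 'end', 'if', := }.
In <params> : <decls>: <decls> is at the end, add FOLLOW(<params>) = { 'end', 'if', := }.
Union: FOLLOW(<decls>) = { $, 'end', 'if', := }.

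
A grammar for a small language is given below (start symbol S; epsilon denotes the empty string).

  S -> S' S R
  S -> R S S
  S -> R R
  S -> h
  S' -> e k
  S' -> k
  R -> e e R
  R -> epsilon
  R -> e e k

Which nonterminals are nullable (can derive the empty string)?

{ R, S }

Directly nullable (have an epsilon-production): R.
S -> R S S with every symbol nullable, so S is nullable.
No other nonterminal has a production whose RHS symbols are all nullable.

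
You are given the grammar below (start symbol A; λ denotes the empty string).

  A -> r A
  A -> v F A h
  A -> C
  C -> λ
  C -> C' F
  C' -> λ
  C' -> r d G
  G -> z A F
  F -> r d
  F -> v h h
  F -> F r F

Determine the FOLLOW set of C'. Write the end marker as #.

In C -> C' F: add FIRST(F) = { r, v }.
Union: FOLLOW(C') = { r, v }.

{ r, v }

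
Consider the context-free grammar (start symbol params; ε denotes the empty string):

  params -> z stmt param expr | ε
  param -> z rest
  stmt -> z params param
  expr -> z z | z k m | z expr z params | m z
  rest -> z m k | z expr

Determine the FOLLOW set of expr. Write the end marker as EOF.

{ EOF, m, z }

In params -> z stmt param expr: expr is at the end, add FOLLOW(params) = { EOF, m, z }.
In expr -> z expr z params: add FIRST(z params) = { z }.
In rest -> z expr: expr is at the end, add FOLLOW(rest) = { m, z }.
Union: FOLLOW(expr) = { EOF, m, z }.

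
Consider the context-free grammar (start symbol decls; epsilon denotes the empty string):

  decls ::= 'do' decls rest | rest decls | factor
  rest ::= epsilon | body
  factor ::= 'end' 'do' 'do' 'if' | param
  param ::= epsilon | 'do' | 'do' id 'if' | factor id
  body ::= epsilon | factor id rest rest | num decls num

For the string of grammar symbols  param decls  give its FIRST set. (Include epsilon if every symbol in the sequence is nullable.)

{ 'do', 'end', id, num, epsilon }

Add FIRST(param)\{epsilon} = { 'do', 'end', id }; param is nullable, continue.
Add FIRST(decls)\{epsilon} = { 'do', 'end', id, num }; decls is nullable, continue.
Every symbol is nullable, so include epsilon.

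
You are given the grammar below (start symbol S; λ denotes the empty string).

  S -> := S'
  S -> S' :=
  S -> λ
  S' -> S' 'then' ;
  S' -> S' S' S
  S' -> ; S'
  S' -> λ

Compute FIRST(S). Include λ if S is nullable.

S -> := S' contributes {:=}.
From S -> S' :=: S' nullable, take FIRST(S') ∪ {:=} = { 'then', :=, ; }.
S -> λ contributes λ.
Union: FIRST(S) = { 'then', :=, ;, λ }.

{ 'then', :=, ;, λ }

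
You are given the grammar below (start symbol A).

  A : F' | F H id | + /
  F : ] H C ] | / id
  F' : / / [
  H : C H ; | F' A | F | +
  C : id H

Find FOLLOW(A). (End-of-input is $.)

{ $, +, /, ;, ], id }

A is the start symbol, so $ ∈ FOLLOW(A).
In H : F' A: A is at the end, add FOLLOW(H) = { +, /, ;, ], id }.
Union: FOLLOW(A) = { $, +, /, ;, ], id }.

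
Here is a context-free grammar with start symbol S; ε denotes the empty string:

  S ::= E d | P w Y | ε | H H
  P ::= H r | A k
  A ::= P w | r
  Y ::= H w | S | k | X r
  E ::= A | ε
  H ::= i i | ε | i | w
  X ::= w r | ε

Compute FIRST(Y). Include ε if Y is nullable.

From Y ::= H w: H nullable, take FIRST(H) ∪ {w} = { i, w }.
From Y ::= S: add FIRST(S) = { d, i, r, w, ε } (including ε since S is nullable).
Y ::= k contributes {k}.
From Y ::= X r: X nullable, take FIRST(X) ∪ {r} = { r, w }.
Union: FIRST(Y) = { d, i, k, r, w, ε }.

{ d, i, k, r, w, ε }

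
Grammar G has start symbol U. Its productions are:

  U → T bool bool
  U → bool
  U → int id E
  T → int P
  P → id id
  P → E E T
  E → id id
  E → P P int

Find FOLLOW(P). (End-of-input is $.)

{ bool, id, int }

In T → int P: P is at the end, add FOLLOW(T) = { bool, id, int }.
In E → P P int: add FIRST(P int) = { id }.
In E → P P int: add FIRST(int) = { int }.
Union: FOLLOW(P) = { bool, id, int }.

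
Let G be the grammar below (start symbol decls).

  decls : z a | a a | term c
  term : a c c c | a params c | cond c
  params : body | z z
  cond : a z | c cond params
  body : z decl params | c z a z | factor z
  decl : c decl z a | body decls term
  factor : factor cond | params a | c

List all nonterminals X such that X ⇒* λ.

No nonterminal has an empty production or an RHS whose symbols are all nullable.

{ } (none)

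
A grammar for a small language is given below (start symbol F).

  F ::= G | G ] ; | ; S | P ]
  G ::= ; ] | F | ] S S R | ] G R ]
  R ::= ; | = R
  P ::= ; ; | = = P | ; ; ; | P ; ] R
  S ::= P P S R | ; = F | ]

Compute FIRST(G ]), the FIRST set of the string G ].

{ ;, =, ] }

Add FIRST(G) = { ;, =, ] }; G is not nullable, stop.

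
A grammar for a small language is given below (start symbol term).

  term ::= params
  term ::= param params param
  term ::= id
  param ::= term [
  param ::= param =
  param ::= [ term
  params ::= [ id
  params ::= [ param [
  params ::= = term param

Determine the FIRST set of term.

From term ::= params: add FIRST(params) = { =, [ }.
From term ::= param params param: add FIRST(param) = { =, [, id }.
term ::= id contributes {id}.
Union: FIRST(term) = { =, [, id }.

{ =, [, id }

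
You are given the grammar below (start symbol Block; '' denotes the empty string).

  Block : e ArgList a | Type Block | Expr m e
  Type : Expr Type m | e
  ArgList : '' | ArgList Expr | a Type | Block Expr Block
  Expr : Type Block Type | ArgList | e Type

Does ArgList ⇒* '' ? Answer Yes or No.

Yes

ArgList has an ''-production, so ArgList ⇒ ''.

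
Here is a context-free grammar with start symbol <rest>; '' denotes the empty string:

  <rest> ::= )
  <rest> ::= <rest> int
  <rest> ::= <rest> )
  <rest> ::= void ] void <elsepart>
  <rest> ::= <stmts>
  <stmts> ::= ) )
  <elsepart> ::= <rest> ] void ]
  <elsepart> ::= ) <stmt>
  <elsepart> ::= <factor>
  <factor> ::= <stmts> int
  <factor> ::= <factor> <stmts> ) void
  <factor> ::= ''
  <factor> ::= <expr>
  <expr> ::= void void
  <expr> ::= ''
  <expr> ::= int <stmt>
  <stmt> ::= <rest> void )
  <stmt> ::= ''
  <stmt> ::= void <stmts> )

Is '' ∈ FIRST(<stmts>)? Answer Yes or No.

Nullable nonterminals: <elsepart>, <expr>, <factor>, <stmt>.
No production of <stmts> has an RHS whose symbols are all nullable, so <stmts> is not nullable.

No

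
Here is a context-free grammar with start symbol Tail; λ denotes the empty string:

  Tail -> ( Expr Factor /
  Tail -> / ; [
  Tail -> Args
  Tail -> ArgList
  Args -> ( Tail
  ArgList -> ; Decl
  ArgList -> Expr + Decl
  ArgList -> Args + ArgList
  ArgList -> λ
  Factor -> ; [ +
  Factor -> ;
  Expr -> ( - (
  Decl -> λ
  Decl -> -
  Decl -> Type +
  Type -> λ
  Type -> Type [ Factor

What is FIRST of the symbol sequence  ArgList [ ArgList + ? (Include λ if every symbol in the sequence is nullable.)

{ (, ;, [ }

Add FIRST(ArgList)\{λ} = { (, ; }; ArgList is nullable, continue.
[ is a terminal; add {[} and stop.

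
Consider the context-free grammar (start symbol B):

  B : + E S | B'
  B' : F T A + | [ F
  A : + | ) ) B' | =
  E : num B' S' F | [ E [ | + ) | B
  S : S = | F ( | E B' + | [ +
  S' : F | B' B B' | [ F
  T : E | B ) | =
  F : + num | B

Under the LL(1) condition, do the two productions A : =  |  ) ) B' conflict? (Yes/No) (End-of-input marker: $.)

FIRST(=) = { = } and FIRST() ) B') = { ) }.
The FIRST sets are disjoint and neither alternative is nullable — no conflict.

No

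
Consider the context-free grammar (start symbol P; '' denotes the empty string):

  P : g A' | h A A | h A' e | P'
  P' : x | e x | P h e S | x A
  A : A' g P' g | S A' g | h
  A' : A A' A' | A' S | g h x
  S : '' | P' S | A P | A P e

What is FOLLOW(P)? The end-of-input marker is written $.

P is the start symbol, so $ ∈ FOLLOW(P).
In P' : P h e S: add FIRST(h e S) = { h }.
In S : A P: P is at the end, add FOLLOW(S) = { $, e, g, h, x }.
In S : A P e: add FIRST(e) = { e }.
Union: FOLLOW(P) = { $, e, g, h, x }.

{ $, e, g, h, x }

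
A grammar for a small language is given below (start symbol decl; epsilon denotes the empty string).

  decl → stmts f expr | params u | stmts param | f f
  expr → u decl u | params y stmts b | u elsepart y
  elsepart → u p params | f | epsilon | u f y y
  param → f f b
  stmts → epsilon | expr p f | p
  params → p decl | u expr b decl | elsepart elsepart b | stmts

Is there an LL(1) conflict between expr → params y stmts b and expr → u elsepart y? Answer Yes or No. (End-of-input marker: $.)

Yes

FIRST(params y stmts b) = { b, f, p, u, y } and FIRST(u elsepart y) = { u }.
Both contain u, so the two alternatives are not disjoint — LL(1) conflict.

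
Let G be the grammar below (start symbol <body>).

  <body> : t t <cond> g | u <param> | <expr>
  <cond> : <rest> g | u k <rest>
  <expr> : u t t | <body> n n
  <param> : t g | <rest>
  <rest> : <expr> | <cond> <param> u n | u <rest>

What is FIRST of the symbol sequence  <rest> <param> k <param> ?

{ t, u }

Add FIRST(<rest>) = { t, u }; <rest> is not nullable, stop.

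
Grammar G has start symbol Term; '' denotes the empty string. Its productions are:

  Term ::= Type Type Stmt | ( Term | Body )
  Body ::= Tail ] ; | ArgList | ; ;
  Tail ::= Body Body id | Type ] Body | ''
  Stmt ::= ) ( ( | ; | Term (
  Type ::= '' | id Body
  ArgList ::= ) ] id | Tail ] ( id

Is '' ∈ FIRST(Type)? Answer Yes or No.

Type has an ''-production, so Type ⇒ ''.

Yes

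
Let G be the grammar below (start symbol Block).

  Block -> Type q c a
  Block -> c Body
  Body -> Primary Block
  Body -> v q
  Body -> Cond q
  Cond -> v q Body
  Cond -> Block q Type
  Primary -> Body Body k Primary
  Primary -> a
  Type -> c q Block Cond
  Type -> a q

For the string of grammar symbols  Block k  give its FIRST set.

Add FIRST(Block) = { a, c }; Block is not nullable, stop.

{ a, c }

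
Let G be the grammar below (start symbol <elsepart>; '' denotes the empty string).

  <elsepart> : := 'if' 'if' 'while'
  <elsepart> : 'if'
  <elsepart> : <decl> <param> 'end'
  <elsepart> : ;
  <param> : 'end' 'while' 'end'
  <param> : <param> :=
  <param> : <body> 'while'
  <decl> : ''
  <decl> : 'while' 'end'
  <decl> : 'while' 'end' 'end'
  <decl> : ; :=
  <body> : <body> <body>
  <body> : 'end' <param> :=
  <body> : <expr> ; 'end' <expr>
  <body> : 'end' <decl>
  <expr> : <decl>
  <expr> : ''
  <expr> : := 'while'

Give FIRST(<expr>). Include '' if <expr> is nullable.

{ 'while', :=, ;, '' }

From <expr> : <decl>: add FIRST(<decl>) = { 'while', ;, '' } (including '' since <decl> is nullable).
<expr> : '' contributes ''.
<expr> : := 'while' contributes {:=}.
Union: FIRST(<expr>) = { 'while', :=, ;, '' }.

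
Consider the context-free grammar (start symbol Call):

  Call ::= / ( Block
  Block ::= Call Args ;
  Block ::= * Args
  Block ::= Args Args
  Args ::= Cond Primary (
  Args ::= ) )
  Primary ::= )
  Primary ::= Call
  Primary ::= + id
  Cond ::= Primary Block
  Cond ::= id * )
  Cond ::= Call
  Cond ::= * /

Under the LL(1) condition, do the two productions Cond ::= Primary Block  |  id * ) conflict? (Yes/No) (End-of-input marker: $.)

FIRST(Primary Block) = { ), +, / } and FIRST(id * )) = { id }.
The FIRST sets are disjoint and neither alternative is nullable — no conflict.

No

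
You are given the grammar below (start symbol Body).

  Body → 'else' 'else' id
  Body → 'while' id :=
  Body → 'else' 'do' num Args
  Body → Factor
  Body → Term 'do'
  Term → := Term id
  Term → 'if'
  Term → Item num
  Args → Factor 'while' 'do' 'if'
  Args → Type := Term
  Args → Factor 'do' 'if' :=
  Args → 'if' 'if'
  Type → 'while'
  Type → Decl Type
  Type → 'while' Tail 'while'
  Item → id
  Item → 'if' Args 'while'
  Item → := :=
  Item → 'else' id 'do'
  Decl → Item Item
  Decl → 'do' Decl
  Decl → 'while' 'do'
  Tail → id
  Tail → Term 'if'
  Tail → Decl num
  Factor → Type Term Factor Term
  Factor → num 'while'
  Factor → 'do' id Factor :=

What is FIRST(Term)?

Term → := Term id contributes {:=}.
Term → 'if' contributes {'if'}.
From Term → Item num: add FIRST(Item) = { 'else', 'if', :=, id }.
Union: FIRST(Term) = { 'else', 'if', :=, id }.

{ 'else', 'if', :=, id }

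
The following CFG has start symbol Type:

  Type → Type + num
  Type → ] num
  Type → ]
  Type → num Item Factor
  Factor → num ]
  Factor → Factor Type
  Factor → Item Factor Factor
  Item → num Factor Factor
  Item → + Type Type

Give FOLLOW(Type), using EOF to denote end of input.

{ EOF, +, ], num }

Type is the start symbol, so EOF ∈ FOLLOW(Type).
In Type → Type + num: add FIRST(+ num) = { + }.
In Factor → Factor Type: Type is at the end, add FOLLOW(Factor) = { EOF, +, ], num }.
In Item → + Type Type: add FIRST(Type) = { ], num }.
In Item → + Type Type: Type is at the end, add FOLLOW(Item) = { +, num }.
Union: FOLLOW(Type) = { EOF, +, ], num }.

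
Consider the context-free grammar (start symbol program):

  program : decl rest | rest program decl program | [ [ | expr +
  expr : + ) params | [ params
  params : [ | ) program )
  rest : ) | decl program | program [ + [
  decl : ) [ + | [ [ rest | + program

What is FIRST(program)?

{ ), +, [ }

From program : decl rest: add FIRST(decl) = { ), +, [ }.
From program : rest program decl program: add FIRST(rest) = { ), +, [ }.
program : [ [ contributes {[}.
From program : expr +: add FIRST(expr) = { +, [ }.
Union: FIRST(program) = { ), +, [ }.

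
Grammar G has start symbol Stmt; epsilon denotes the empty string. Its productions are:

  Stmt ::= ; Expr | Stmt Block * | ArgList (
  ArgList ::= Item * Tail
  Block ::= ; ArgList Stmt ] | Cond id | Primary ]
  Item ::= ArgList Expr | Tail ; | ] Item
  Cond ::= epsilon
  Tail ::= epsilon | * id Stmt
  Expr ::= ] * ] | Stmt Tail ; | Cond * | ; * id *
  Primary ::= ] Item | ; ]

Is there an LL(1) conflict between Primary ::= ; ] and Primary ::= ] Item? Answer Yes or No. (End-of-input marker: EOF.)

No

FIRST(; ]) = { ; } and FIRST(] Item) = { ] }.
The FIRST sets are disjoint and neither alternative is nullable — no conflict.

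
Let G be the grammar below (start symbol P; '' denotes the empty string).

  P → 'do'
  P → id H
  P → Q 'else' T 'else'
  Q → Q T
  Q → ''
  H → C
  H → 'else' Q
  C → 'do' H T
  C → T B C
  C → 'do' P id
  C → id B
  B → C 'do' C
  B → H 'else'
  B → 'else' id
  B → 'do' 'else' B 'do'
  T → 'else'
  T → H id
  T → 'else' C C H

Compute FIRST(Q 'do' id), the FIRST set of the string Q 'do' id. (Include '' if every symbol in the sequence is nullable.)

{ 'do', 'else', id }

Add FIRST(Q)\{''} = { 'do', 'else', id }; Q is nullable, continue.
'do' is a terminal; add {'do'} and stop.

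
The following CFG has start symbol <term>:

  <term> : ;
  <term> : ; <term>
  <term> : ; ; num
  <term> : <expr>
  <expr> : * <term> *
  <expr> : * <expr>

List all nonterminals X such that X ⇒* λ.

No nonterminal has an empty production or an RHS whose symbols are all nullable.

{ } (none)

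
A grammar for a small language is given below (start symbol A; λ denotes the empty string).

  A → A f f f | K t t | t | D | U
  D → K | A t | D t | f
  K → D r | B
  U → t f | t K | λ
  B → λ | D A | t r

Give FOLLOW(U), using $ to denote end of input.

In A → U: U is at the end, add FOLLOW(A) = { $, f, r, t }.
Union: FOLLOW(U) = { $, f, r, t }.

{ $, f, r, t }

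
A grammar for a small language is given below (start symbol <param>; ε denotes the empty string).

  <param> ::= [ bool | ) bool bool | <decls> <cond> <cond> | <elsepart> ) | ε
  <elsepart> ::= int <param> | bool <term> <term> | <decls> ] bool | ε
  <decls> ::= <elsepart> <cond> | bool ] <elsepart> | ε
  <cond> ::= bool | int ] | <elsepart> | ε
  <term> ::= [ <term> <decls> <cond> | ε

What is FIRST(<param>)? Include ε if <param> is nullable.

<param> ::= [ bool contributes {[}.
<param> ::= ) bool bool contributes {)}.
From <param> ::= <decls> <cond> <cond>: <decls>, <cond>, <cond> nullable, take FIRST(<decls>) ∪ FIRST(<cond>) ∪ FIRST(<cond>) = { ], bool, int }; also ε since the whole RHS is nullable.
From <param> ::= <elsepart> ): <elsepart> nullable, take FIRST(<elsepart>) ∪ {)} = { ), ], bool, int }.
<param> ::= ε contributes ε.
Union: FIRST(<param>) = { ), [, ], bool, int, ε }.

{ ), [, ], bool, int, ε }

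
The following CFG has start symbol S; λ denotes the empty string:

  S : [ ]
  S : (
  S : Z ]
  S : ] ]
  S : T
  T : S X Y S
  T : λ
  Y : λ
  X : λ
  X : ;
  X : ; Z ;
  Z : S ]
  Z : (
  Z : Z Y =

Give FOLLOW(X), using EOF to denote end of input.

{ EOF, (, ;, [, ] }

In T : S X Y S: add FIRST(Y S)\{λ} = { (, ;, [, ] }.
  Since Y S is nullable, also add FOLLOW(T) = { EOF, (, ;, [, ] }.
Union: FOLLOW(X) = { EOF, (, ;, [, ] }.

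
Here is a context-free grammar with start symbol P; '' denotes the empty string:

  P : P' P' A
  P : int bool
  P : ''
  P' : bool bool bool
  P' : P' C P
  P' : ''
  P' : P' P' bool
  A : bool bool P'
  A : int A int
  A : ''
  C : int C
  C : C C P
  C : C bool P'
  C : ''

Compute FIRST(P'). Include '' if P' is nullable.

{ bool, int, '' }

P' : bool bool bool contributes {bool}.
From P' : P' C P: P', C, P nullable, take FIRST(P') ∪ FIRST(C) ∪ FIRST(P) = { bool, int }; also '' since the whole RHS is nullable.
P' : '' contributes ''.
From P' : P' P' bool: P', P' nullable, take FIRST(P') ∪ FIRST(P') ∪ {bool} = { bool, int }.
Union: FIRST(P') = { bool, int, '' }.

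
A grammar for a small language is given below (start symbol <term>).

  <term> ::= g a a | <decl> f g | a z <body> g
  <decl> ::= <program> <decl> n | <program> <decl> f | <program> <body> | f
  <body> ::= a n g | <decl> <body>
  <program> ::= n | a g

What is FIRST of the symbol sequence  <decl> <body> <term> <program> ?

{ a, f, n }

Add FIRST(<decl>) = { a, f, n }; <decl> is not nullable, stop.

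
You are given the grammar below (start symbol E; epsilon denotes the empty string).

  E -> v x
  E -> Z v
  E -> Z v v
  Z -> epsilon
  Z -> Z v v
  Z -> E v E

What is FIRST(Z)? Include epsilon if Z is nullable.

{ v, epsilon }

Z -> epsilon contributes epsilon.
From Z -> Z v v: Z nullable, take FIRST(Z) ∪ {v} = { v }.
From Z -> E v E: add FIRST(E) = { v }.
Union: FIRST(Z) = { v, epsilon }.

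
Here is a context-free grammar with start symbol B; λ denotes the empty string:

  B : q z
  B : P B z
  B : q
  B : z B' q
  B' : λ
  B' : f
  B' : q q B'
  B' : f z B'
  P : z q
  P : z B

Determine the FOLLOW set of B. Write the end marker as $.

B is the start symbol, so $ ∈ FOLLOW(B).
In B : P B z: add FIRST(z) = { z }.
In P : z B: B is at the end, add FOLLOW(P) = { q, z }.
Union: FOLLOW(B) = { $, q, z }.

{ $, q, z }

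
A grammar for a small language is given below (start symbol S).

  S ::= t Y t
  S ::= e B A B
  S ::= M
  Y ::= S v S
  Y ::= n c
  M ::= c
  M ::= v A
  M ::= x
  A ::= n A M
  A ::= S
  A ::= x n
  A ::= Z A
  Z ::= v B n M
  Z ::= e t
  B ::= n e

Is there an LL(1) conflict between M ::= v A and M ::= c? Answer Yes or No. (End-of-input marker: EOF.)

No

FIRST(v A) = { v } and FIRST(c) = { c }.
The FIRST sets are disjoint and neither alternative is nullable — no conflict.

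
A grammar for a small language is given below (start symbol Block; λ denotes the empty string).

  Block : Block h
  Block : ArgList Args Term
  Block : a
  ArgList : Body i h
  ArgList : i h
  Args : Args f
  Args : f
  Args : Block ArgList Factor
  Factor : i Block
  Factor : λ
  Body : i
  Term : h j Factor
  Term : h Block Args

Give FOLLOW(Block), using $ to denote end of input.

Block is the start symbol, so $ ∈ FOLLOW(Block).
In Block : Block h: add FIRST(h) = { h }.
In Args : Block ArgList Factor: add FIRST(ArgList Factor) = { i }.
In Factor : i Block: Block is at the end, add FOLLOW(Factor) = { $, a, f, h, i }.
In Term : h Block Args: add FIRST(Args) = { a, f, i }.
Union: FOLLOW(Block) = { $, a, f, h, i }.

{ $, a, f, h, i }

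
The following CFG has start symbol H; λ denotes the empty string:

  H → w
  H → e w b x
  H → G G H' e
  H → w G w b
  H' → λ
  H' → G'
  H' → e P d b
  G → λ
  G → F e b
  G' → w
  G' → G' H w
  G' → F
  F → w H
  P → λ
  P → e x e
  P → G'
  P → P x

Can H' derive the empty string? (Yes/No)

H' has an λ-production, so H' ⇒ λ.

Yes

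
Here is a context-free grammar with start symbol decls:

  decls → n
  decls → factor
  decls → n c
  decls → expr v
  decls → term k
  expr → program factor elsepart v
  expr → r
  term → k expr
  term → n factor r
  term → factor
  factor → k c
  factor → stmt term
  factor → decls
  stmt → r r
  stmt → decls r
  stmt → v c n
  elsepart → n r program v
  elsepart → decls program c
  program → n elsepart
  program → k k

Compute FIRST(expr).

{ k, n, r }

From expr → program factor elsepart v: add FIRST(program) = { k, n }.
expr → r contributes {r}.
Union: FIRST(expr) = { k, n, r }.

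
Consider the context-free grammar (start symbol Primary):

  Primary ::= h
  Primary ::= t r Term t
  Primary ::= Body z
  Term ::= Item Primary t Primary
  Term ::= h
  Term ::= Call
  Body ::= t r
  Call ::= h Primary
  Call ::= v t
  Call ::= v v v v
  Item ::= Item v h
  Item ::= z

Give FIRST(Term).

From Term ::= Item Primary t Primary: add FIRST(Item) = { z }.
Term ::= h contributes {h}.
From Term ::= Call: add FIRST(Call) = { h, v }.
Union: FIRST(Term) = { h, v, z }.

{ h, v, z }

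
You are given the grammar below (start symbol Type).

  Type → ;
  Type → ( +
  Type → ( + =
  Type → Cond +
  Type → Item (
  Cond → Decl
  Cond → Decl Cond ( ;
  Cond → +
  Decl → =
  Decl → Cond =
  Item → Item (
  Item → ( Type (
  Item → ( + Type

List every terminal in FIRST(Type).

Type → ; contributes {;}.
Type → ( + contributes {(}.
Type → ( + = contributes {(}.
From Type → Cond +: add FIRST(Cond) = { +, = }.
From Type → Item (: add FIRST(Item) = { ( }.
Union: FIRST(Type) = { (, +, ;, = }.

{ (, +, ;, = }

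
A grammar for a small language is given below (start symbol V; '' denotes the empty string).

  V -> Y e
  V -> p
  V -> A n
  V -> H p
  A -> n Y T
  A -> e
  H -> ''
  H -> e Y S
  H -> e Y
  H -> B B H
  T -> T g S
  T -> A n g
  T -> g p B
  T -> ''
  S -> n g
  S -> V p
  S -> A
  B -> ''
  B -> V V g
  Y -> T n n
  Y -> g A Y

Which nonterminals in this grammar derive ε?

{ B, H, T }

Directly nullable (have an ''-production): H, T, B.
No other nonterminal has a production whose RHS symbols are all nullable.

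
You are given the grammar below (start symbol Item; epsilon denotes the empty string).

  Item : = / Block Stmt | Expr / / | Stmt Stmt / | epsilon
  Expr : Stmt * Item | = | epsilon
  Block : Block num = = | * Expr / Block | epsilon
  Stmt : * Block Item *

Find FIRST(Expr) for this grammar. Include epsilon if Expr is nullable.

From Expr : Stmt * Item: add FIRST(Stmt) = { * }.
Expr : = contributes {=}.
Expr : epsilon contributes epsilon.
Union: FIRST(Expr) = { *, =, epsilon }.

{ *, =, epsilon }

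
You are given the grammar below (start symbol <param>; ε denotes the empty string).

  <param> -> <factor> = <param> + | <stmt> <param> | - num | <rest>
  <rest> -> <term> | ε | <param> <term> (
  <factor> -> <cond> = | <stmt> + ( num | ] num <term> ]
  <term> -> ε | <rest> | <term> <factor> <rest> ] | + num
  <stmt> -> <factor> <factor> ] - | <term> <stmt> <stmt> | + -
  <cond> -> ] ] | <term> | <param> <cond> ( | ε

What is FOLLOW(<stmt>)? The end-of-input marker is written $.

In <param> -> <stmt> <param>: add FIRST(<param>)\{ε} = { (, +, -, =, ] }.
  Since <param> is nullable, also add FOLLOW(<param>) = { $, (, +, -, =, ] }.
In <factor> -> <stmt> + ( num: add FIRST(+ ( num) = { + }.
In <stmt> -> <term> <stmt> <stmt>: add FIRST(<stmt>) = { (, +, -, =, ] }.
In <stmt> -> <term> <stmt> <stmt>: <stmt> is at the end, add FOLLOW(<stmt>) = { $, (, +, -, =, ] }.
Union: FOLLOW(<stmt>) = { $, (, +, -, =, ] }.

{ $, (, +, -, =, ] }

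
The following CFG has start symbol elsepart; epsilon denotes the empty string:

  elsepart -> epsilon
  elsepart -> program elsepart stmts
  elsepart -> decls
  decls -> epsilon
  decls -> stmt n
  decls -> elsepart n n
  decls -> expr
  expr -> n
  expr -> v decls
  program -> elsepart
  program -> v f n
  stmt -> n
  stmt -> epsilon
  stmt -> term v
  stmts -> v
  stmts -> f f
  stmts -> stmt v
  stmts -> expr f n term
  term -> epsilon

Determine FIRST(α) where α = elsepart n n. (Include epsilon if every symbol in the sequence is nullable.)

{ f, n, v }

Add FIRST(elsepart)\{epsilon} = { f, n, v }; elsepart is nullable, continue.
n is a terminal; add {n} and stop.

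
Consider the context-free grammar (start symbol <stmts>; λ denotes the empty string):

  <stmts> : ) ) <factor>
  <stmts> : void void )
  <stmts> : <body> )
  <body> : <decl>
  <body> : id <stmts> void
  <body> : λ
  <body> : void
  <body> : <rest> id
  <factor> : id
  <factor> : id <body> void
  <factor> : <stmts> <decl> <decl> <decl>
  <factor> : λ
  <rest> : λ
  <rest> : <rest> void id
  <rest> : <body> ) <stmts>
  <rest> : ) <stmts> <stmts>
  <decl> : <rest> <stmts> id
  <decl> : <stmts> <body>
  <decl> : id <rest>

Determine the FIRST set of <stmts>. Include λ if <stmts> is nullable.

{ ), id, void }

<stmts> : ) ) <factor> contributes {)}.
<stmts> : void void ) contributes {void}.
From <stmts> : <body> ): <body> nullable, take FIRST(<body>) ∪ {)} = { ), id, void }.
Union: FIRST(<stmts>) = { ), id, void }.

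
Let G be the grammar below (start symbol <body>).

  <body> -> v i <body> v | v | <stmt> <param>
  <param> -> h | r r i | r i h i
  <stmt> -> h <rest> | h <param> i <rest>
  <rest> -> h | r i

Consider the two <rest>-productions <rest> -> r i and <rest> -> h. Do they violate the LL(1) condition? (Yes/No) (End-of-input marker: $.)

FIRST(r i) = { r } and FIRST(h) = { h }.
The FIRST sets are disjoint and neither alternative is nullable — no conflict.

No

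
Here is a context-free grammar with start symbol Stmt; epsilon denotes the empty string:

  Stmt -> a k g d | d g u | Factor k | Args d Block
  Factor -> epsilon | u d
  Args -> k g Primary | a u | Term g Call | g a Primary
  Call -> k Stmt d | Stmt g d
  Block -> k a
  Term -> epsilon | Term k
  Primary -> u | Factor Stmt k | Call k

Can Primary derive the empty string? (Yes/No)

No

Nullable nonterminals: Factor, Term.
No production of Primary has an RHS whose symbols are all nullable, so Primary is not nullable.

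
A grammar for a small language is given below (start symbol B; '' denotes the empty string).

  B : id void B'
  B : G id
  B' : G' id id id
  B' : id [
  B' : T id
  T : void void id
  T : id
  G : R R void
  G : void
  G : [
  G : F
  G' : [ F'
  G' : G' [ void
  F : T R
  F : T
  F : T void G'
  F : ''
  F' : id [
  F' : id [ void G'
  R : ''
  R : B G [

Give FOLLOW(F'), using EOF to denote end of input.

{ [, id }

In G' : [ F': F' is at the end, add FOLLOW(G') = { [, id }.
Union: FOLLOW(F') = { [, id }.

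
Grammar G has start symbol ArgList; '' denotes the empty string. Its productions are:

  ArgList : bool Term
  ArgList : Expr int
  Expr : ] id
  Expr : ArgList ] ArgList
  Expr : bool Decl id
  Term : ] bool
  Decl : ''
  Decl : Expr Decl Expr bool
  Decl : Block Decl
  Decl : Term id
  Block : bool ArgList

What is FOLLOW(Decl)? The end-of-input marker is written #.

{ ], bool, id }

In Expr : bool Decl id: add FIRST(id) = { id }.
In Decl : Expr Decl Expr bool: add FIRST(Expr bool) = { ], bool }.
In Decl : Block Decl: Decl is at the end, add FOLLOW(Decl) = { ], bool, id }.
Union: FOLLOW(Decl) = { ], bool, id }.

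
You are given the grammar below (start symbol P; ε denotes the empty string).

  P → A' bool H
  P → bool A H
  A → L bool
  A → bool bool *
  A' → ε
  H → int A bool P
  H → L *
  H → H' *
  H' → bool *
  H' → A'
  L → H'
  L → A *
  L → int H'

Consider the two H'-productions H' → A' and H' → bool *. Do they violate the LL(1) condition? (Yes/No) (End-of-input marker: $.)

Yes

FIRST(A') = { ε } and FIRST(bool *) = { bool }.
The first alternative is nullable and FOLLOW(H') = { *, bool } shares bool with FIRST of the second — conflict.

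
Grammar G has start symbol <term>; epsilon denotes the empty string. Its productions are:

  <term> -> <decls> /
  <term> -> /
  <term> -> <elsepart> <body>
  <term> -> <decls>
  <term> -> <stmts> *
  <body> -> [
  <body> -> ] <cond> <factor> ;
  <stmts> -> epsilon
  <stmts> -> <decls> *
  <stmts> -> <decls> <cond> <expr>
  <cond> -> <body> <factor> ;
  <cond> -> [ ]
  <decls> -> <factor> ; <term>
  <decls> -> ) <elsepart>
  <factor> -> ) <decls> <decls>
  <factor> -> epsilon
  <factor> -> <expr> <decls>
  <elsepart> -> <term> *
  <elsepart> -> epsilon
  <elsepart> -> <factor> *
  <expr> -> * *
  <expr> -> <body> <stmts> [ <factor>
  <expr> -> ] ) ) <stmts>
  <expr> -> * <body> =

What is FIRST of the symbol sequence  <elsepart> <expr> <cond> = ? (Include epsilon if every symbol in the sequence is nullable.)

Add FIRST(<elsepart>)\{epsilon} = { ), *, /, ;, [, ] }; <elsepart> is nullable, continue.
Add FIRST(<expr>) = { *, [, ] }; <expr> is not nullable, stop.

{ ), *, /, ;, [, ] }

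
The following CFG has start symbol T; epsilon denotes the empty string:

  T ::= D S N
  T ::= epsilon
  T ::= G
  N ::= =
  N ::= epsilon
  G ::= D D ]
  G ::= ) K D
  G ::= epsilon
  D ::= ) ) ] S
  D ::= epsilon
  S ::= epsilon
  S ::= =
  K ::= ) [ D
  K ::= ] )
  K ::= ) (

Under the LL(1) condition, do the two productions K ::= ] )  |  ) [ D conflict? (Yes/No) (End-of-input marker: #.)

FIRST(] )) = { ] } and FIRST() [ D) = { ) }.
The FIRST sets are disjoint and neither alternative is nullable — no conflict.

No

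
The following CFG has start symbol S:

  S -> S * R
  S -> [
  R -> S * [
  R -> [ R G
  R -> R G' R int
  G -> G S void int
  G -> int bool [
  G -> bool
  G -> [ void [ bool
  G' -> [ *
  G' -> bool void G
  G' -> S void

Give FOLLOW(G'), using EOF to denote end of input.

{ [ }

In R -> R G' R int: add FIRST(R int) = { [ }.
Union: FOLLOW(G') = { [ }.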